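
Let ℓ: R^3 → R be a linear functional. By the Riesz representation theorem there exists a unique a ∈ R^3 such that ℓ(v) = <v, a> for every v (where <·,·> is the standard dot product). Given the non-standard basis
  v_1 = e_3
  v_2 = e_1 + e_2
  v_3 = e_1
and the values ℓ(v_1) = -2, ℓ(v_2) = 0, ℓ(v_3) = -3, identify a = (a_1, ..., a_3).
a = (-3, 3, -2)

Write a = (a_1, ..., a_3) in the standard basis. For each basis vector v_i, ℓ(v_i) = <v_i, a> is a linear equation in the a_j's. Collect the n equations into a matrix system V a = ℓ, where row i of V is v_i (expressed in the standard basis). Since V is invertible (lower-triangular with 1s on the diagonal, up to permutation), solve by back-substitution:
  V =
[[0, 0, 1],
 [1, 1, 0],
 [1, 0, 0]]
  V a = (-2, 0, -3)
Solving gives a = (-3, 3, -2).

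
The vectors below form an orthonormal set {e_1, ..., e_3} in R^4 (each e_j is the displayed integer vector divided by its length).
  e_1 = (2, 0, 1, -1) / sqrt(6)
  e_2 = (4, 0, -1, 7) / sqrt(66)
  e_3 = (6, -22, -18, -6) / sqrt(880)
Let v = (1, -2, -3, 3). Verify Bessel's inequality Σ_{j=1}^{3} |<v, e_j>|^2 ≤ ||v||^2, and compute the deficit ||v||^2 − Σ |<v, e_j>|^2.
Σ |<v, e_j>|^2 = 459/20; ||v||^2 = 23; deficit = 1/20

Write each e_j = u_j / sqrt(<u_j, u_j>) where u_j is the displayed integer vector. Then <v, e_j> = <v, u_j> / sqrt(<u_j, u_j>), so |<v, e_j>|^2 = <v, u_j>^2 / <u_j, u_j>.
Coefficients: <v, e_1> = -4/sqrt(6), <v, e_2> = 28/sqrt(66), <v, e_3> = 86/sqrt(880).
Square and sum: Σ |<v, e_j>|^2 = 459/20.
Compute ||v||^2 = v·v = 23.
Deficit = 23 − 459/20 = 1/20 ≥ 0, confirming Bessel's inequality. (The deficit equals ||v − Σ <v,e_j> e_j||^2, the squared distance from v to span{e_j}.)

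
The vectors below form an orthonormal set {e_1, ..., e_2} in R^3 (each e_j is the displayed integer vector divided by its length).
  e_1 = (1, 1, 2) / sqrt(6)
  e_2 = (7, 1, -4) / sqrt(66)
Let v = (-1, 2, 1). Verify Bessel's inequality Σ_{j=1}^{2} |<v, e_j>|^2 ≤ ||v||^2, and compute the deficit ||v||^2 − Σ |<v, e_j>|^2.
Σ |<v, e_j>|^2 = 30/11; ||v||^2 = 6; deficit = 36/11

Write each e_j = u_j / sqrt(<u_j, u_j>) where u_j is the displayed integer vector. Then <v, e_j> = <v, u_j> / sqrt(<u_j, u_j>), so |<v, e_j>|^2 = <v, u_j>^2 / <u_j, u_j>.
Coefficients: <v, e_1> = 3/sqrt(6), <v, e_2> = -9/sqrt(66).
Square and sum: Σ |<v, e_j>|^2 = 30/11.
Compute ||v||^2 = v·v = 6.
Deficit = 6 − 30/11 = 36/11 ≥ 0, confirming Bessel's inequality. (The deficit equals ||v − Σ <v,e_j> e_j||^2, the squared distance from v to span{e_j}.)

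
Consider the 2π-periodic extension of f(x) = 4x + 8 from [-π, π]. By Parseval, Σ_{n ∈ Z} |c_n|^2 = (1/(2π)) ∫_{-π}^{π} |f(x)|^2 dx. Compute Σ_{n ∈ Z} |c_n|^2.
Σ |c_n|^2 = 16π^2/3 + 64

Expand and integrate term by term over [-π, π]:
  ∫ (4x)^2 dx = 16·(2π^3/3); ∫ 2·4·(8)·x dx = 0 (odd integrand); ∫ 8^2 dx = 64·2π.
So (1/(2π)) ∫_{-π}^{π} (4x + 8)^2 dx = 16π^2/3 + 64 = 16π^2/3 + 64.
Parseval ⇒ Σ |c_n|^2 = 16π^2/3 + 64.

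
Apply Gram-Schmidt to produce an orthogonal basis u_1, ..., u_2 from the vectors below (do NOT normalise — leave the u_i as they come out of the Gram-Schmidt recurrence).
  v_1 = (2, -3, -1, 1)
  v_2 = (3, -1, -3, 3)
Orthogonal basis:
  u_1 = (2, -3, -1, 1)
  u_2 = (1, 2, -2, 2)

Apply the Gram-Schmidt recurrence
  u_1 = v_1
  u_i = v_i − Σ_{j<i} ((v_i · u_j) / (u_j · u_j)) · u_j.

Step by step this gives:
  u_1 = (2, -3, -1, 1)
  u_2 = (1, 2, -2, 2)

Orthogonality check:
  u_2 · u_1 = 0 (should be 0)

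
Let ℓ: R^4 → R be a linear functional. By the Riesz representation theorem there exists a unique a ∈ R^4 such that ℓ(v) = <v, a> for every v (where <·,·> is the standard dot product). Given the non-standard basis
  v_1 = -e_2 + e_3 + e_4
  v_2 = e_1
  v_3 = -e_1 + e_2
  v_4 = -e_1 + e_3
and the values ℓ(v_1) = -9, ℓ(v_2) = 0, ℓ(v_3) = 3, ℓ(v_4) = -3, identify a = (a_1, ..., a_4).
a = (0, 3, -3, -3)

Write a = (a_1, ..., a_4) in the standard basis. For each basis vector v_i, ℓ(v_i) = <v_i, a> is a linear equation in the a_j's. Collect the n equations into a matrix system V a = ℓ, where row i of V is v_i (expressed in the standard basis). Since V is invertible (lower-triangular with 1s on the diagonal, up to permutation), solve by back-substitution:
  V =
[[0, -1, 1, 1],
 [1, 0, 0, 0],
 [-1, 1, 0, 0],
 [-1, 0, 1, 0]]
  V a = (-9, 0, 3, -3)
Solving gives a = (0, 3, -3, -3).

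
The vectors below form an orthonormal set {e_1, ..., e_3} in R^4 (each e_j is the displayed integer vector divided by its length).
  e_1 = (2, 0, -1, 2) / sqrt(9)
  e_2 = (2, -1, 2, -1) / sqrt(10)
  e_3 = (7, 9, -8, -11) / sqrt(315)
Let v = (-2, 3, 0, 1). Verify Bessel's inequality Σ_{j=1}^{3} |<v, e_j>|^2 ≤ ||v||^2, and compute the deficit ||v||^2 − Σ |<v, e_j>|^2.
Σ |<v, e_j>|^2 = 48/7; ||v||^2 = 14; deficit = 50/7

Write each e_j = u_j / sqrt(<u_j, u_j>) where u_j is the displayed integer vector. Then <v, e_j> = <v, u_j> / sqrt(<u_j, u_j>), so |<v, e_j>|^2 = <v, u_j>^2 / <u_j, u_j>.
Coefficients: <v, e_1> = -2/sqrt(9), <v, e_2> = -8/sqrt(10), <v, e_3> = 2/sqrt(315).
Square and sum: Σ |<v, e_j>|^2 = 48/7.
Compute ||v||^2 = v·v = 14.
Deficit = 14 − 48/7 = 50/7 ≥ 0, confirming Bessel's inequality. (The deficit equals ||v − Σ <v,e_j> e_j||^2, the squared distance from v to span{e_j}.)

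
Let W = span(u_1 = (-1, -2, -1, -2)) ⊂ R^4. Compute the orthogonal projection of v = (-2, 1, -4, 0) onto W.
proj_W(v) = (-2/5, -4/5, -2/5, -4/5)

Set up U = [u_1 | ... | u_1] ∈ R^(4×1). The projector onto W = col(U) is P = U (U^T U)^(-1) U^T.
Compute U^T U =
  [10],
and U^T v = (4).
Solve U^T U · c = U^T v for the coefficients: c = (2/5). The projection is proj_W(v) = U c.
Check: (v - proj_W(v)) · u_1 = 0  (should be 0).
Result: proj_W(v) = (-2/5, -4/5, -2/5, -4/5).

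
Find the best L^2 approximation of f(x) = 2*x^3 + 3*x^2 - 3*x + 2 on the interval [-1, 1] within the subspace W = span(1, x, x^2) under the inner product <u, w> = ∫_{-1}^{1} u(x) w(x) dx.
g(x) = 3*x^2 - 9*x/5 + 2

The best approximation g ∈ W is the orthogonal projection of f onto W. Writing g = a_0 + a_1 x + a_2 x^2, the coefficients solve the normal equations G · a = b where
  G_{ij} = <φ_i, φ_j> and b_i = <f, φ_i>, with φ_0 = 1, φ_1 = x, φ_2 = x^2.
G =
  [2, 0, 2/3]
  [0, 2/3, 0]
  [2/3, 0, 2/5],
b = (6, -6/5, 38/15).
Solving gives a_0 = 2, a_1 = -9/5, a_2 = 3, so
  g(x) = 3*x^2 - 9*x/5 + 2.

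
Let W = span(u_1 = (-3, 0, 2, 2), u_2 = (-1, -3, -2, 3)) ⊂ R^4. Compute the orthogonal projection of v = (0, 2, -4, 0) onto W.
proj_W(v) = (254/183, -37/61, -268/183, -83/183)

Set up U = [u_1 | ... | u_2] ∈ R^(4×2). The projector onto W = col(U) is P = U (U^T U)^(-1) U^T.
Compute U^T U =
  [17, 5]
  [5, 23],
and U^T v = (-8, 2).
Solve U^T U · c = U^T v for the coefficients: c = (-97/183, 37/183). The projection is proj_W(v) = U c.
Check: (v - proj_W(v)) · u_1 = 0  (should be 0).
Check: (v - proj_W(v)) · u_2 = 0  (should be 0).
Result: proj_W(v) = (254/183, -37/61, -268/183, -83/183).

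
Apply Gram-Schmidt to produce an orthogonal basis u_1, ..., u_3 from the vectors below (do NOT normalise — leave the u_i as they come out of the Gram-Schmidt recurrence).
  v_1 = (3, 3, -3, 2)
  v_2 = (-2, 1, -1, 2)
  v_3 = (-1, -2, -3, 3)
Orthogonal basis:
  u_1 = (3, 3, -3, 2)
  u_2 = (-74/31, 19/31, -19/31, 54/31)
  u_3 = (24/49, -305/98, -185/98, 54/49)

Apply the Gram-Schmidt recurrence
  u_1 = v_1
  u_i = v_i − Σ_{j<i} ((v_i · u_j) / (u_j · u_j)) · u_j.

Step by step this gives:
  u_1 = (3, 3, -3, 2)
  u_2 = (-74/31, 19/31, -19/31, 54/31)
  u_3 = (24/49, -305/98, -185/98, 54/49)

Orthogonality check:
  u_2 · u_1 = 0 (should be 0)
  u_3 · u_1 = 0 (should be 0)
  u_3 · u_2 = 0 (should be 0)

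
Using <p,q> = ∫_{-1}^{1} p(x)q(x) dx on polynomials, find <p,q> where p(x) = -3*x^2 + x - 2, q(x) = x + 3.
<p,q> = -52/3

Expand the product: p(x)·q(x) = -3*x^3 - 8*x^2 + x - 6.
∫_{-1}^{1} of each monomial x^k gives [2/(k+1) if k even, 0 if k odd]. Integrating term-by-term (or equivalently evaluating the antiderivative F(x) = -3*x^4/4 - 8*x^3/3 + x^2/2 - 6*x at the endpoints):
  F(1) − F(−1) = -107/12 − (101/12) = -52/3.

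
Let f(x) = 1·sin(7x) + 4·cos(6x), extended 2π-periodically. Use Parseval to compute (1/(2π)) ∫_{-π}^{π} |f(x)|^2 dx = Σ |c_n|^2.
Σ |c_n|^2 = 17/2

Expand |f|^2 and use orthogonality of {sin(nx), cos(mx)} on [-π, π]:
  ∫_{-π}^{π} sin(nx)^2 dx = π, ∫ cos(mx)^2 dx = π, and cross terms integrate to 0.
So ∫_{-π}^{π} f(x)^2 dx = 1^2 · π + 4^2 · π = (1 + 16)π.
Divide by 2π: (1 + 16)/2 = 17/2.
By Parseval, this equals Σ |c_n|^2.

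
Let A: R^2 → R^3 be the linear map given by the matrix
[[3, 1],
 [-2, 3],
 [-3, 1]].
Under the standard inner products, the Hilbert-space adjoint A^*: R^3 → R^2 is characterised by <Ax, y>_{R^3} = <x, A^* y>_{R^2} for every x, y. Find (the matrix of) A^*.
A^* = A^T =
[[3, -2, -3],
 [1, 3, 1]]

For real matrices with standard dot products, the defining identity <Ax, y> = <x, A^* y> gives (Ax)^T y = x^T (A^*) y, i.e. x^T A^T y = x^T (A^*) y. Since this holds for all x, y, we must have A^* = A^T. Therefore
A^* =
[[3, -2, -3],
 [1, 3, 1]].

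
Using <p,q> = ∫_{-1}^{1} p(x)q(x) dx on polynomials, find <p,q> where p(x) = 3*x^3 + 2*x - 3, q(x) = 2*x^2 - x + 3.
<p,q> = -368/15

Expand the product: p(x)·q(x) = 6*x^5 - 3*x^4 + 13*x^3 - 8*x^2 + 9*x - 9.
∫_{-1}^{1} of each monomial x^k gives [2/(k+1) if k even, 0 if k odd]. Integrating term-by-term (or equivalently evaluating the antiderivative F(x) = x^6 - 3*x^5/5 + 13*x^4/4 - 8*x^3/3 + 9*x^2/2 - 9*x at the endpoints):
  F(1) − F(−1) = -211/60 − (1261/60) = -368/15.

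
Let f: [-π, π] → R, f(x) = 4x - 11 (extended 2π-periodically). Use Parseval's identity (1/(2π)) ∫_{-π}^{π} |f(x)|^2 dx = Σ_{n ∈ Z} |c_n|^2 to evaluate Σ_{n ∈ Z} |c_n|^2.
Σ |c_n|^2 = 16π^2/3 + 121

Expand and integrate term by term over [-π, π]:
  ∫ (4x)^2 dx = 16·(2π^3/3); ∫ 2·4·(-11)·x dx = 0 (odd integrand); ∫ (-11)^2 dx = 121·2π.
So (1/(2π)) ∫_{-π}^{π} (4x - 11)^2 dx = 16π^2/3 + 121 = 16π^2/3 + 121.
Parseval ⇒ Σ |c_n|^2 = 16π^2/3 + 121.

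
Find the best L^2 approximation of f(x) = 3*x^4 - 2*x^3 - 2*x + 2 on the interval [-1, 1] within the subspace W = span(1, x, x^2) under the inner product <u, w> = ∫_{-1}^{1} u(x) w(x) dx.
g(x) = 18*x^2/7 - 16*x/5 + 61/35

The best approximation g ∈ W is the orthogonal projection of f onto W. Writing g = a_0 + a_1 x + a_2 x^2, the coefficients solve the normal equations G · a = b where
  G_{ij} = <φ_i, φ_j> and b_i = <f, φ_i>, with φ_0 = 1, φ_1 = x, φ_2 = x^2.
G =
  [2, 0, 2/3]
  [0, 2/3, 0]
  [2/3, 0, 2/5],
b = (26/5, -32/15, 46/21).
Solving gives a_0 = 61/35, a_1 = -16/5, a_2 = 18/7, so
  g(x) = 18*x^2/7 - 16*x/5 + 61/35.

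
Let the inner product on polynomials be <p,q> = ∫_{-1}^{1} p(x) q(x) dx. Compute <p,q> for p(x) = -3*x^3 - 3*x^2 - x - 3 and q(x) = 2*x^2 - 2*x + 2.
<p,q> = -56/3

Expand the product: p(x)·q(x) = -6*x^5 - 2*x^3 - 10*x^2 + 4*x - 6.
∫_{-1}^{1} of each monomial x^k gives [2/(k+1) if k even, 0 if k odd]. Integrating term-by-term (or equivalently evaluating the antiderivative F(x) = -x^6 - x^4/2 - 10*x^3/3 + 2*x^2 - 6*x at the endpoints):
  F(1) − F(−1) = -53/6 − (59/6) = -56/3.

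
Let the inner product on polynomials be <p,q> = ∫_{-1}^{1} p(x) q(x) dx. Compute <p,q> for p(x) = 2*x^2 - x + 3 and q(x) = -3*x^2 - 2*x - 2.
<p,q> = -326/15

Expand the product: p(x)·q(x) = -6*x^4 - x^3 - 11*x^2 - 4*x - 6.
∫_{-1}^{1} of each monomial x^k gives [2/(k+1) if k even, 0 if k odd]. Integrating term-by-term (or equivalently evaluating the antiderivative F(x) = -6*x^5/5 - x^4/4 - 11*x^3/3 - 2*x^2 - 6*x at the endpoints):
  F(1) − F(−1) = -787/60 − (517/60) = -326/15.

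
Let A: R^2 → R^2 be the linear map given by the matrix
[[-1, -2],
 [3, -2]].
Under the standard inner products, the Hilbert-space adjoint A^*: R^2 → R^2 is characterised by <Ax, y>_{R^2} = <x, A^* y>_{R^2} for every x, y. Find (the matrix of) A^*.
A^* = A^T =
[[-1, 3],
 [-2, -2]]

For real matrices with standard dot products, the defining identity <Ax, y> = <x, A^* y> gives (Ax)^T y = x^T (A^*) y, i.e. x^T A^T y = x^T (A^*) y. Since this holds for all x, y, we must have A^* = A^T. Therefore
A^* =
[[-1, 3],
 [-2, -2]].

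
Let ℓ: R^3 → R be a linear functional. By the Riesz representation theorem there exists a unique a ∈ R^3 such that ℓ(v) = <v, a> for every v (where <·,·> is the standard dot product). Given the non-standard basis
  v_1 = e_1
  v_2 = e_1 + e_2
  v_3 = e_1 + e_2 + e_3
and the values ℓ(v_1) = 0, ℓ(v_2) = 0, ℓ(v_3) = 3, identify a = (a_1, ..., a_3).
a = (0, 0, 3)

Write a = (a_1, ..., a_3) in the standard basis. For each basis vector v_i, ℓ(v_i) = <v_i, a> is a linear equation in the a_j's. Collect the n equations into a matrix system V a = ℓ, where row i of V is v_i (expressed in the standard basis). Since V is invertible (lower-triangular with 1s on the diagonal, up to permutation), solve by back-substitution:
  V =
[[1, 0, 0],
 [1, 1, 0],
 [1, 1, 1]]
  V a = (0, 0, 3)
Solving gives a = (0, 0, 3).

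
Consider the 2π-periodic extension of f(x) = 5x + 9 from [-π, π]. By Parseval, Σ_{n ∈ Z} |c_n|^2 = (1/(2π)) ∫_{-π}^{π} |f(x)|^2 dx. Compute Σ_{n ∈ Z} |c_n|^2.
Σ |c_n|^2 = 25π^2/3 + 81

Expand and integrate term by term over [-π, π]:
  ∫ (5x)^2 dx = 25·(2π^3/3); ∫ 2·5·(9)·x dx = 0 (odd integrand); ∫ 9^2 dx = 81·2π.
So (1/(2π)) ∫_{-π}^{π} (5x + 9)^2 dx = 25π^2/3 + 81 = 25π^2/3 + 81.
Parseval ⇒ Σ |c_n|^2 = 25π^2/3 + 81.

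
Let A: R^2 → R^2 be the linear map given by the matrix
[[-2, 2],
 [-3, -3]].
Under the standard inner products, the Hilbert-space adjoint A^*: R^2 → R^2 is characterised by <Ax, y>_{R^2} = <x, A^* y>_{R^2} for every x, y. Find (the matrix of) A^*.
A^* = A^T =
[[-2, -3],
 [2, -3]]

For real matrices with standard dot products, the defining identity <Ax, y> = <x, A^* y> gives (Ax)^T y = x^T (A^*) y, i.e. x^T A^T y = x^T (A^*) y. Since this holds for all x, y, we must have A^* = A^T. Therefore
A^* =
[[-2, -3],
 [2, -3]].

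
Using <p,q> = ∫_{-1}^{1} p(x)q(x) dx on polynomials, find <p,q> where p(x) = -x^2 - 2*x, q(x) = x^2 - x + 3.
<p,q> = -16/15

Expand the product: p(x)·q(x) = -x^4 - x^3 - x^2 - 6*x.
∫_{-1}^{1} of each monomial x^k gives [2/(k+1) if k even, 0 if k odd]. Integrating term-by-term (or equivalently evaluating the antiderivative F(x) = -x^5/5 - x^4/4 - x^3/3 - 3*x^2 at the endpoints):
  F(1) − F(−1) = -227/60 − (-163/60) = -16/15.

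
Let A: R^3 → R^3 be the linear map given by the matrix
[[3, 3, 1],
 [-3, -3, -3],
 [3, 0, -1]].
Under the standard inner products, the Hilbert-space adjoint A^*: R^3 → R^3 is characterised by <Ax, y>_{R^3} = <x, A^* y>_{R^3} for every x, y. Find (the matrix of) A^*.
A^* = A^T =
[[3, -3, 3],
 [3, -3, 0],
 [1, -3, -1]]

For real matrices with standard dot products, the defining identity <Ax, y> = <x, A^* y> gives (Ax)^T y = x^T (A^*) y, i.e. x^T A^T y = x^T (A^*) y. Since this holds for all x, y, we must have A^* = A^T. Therefore
A^* =
[[3, -3, 3],
 [3, -3, 0],
 [1, -3, -1]].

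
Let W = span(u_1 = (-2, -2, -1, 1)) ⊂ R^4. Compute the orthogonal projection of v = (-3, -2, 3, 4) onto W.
proj_W(v) = (-11/5, -11/5, -11/10, 11/10)

Set up U = [u_1 | ... | u_1] ∈ R^(4×1). The projector onto W = col(U) is P = U (U^T U)^(-1) U^T.
Compute U^T U =
  [10],
and U^T v = (11).
Solve U^T U · c = U^T v for the coefficients: c = (11/10). The projection is proj_W(v) = U c.
Check: (v - proj_W(v)) · u_1 = 0  (should be 0).
Result: proj_W(v) = (-11/5, -11/5, -11/10, 11/10).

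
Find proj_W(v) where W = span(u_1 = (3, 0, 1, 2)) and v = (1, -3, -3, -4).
proj_W(v) = (-12/7, 0, -4/7, -8/7)

Set up U = [u_1 | ... | u_1] ∈ R^(4×1). The projector onto W = col(U) is P = U (U^T U)^(-1) U^T.
Compute U^T U =
  [14],
and U^T v = (-8).
Solve U^T U · c = U^T v for the coefficients: c = (-4/7). The projection is proj_W(v) = U c.
Check: (v - proj_W(v)) · u_1 = 0  (should be 0).
Result: proj_W(v) = (-12/7, 0, -4/7, -8/7).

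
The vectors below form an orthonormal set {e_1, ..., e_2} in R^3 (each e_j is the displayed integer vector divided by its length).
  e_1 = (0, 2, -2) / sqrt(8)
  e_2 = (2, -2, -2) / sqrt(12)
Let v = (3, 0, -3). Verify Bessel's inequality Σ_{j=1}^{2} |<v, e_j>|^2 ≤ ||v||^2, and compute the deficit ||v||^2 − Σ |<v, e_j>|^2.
Σ |<v, e_j>|^2 = 33/2; ||v||^2 = 18; deficit = 3/2

Write each e_j = u_j / sqrt(<u_j, u_j>) where u_j is the displayed integer vector. Then <v, e_j> = <v, u_j> / sqrt(<u_j, u_j>), so |<v, e_j>|^2 = <v, u_j>^2 / <u_j, u_j>.
Coefficients: <v, e_1> = 6/sqrt(8), <v, e_2> = 12/sqrt(12).
Square and sum: Σ |<v, e_j>|^2 = 33/2.
Compute ||v||^2 = v·v = 18.
Deficit = 18 − 33/2 = 3/2 ≥ 0, confirming Bessel's inequality. (The deficit equals ||v − Σ <v,e_j> e_j||^2, the squared distance from v to span{e_j}.)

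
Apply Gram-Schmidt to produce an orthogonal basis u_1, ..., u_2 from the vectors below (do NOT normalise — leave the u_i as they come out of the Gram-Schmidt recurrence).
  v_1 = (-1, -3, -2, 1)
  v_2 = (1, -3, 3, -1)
Orthogonal basis:
  u_1 = (-1, -3, -2, 1)
  u_2 = (16/15, -14/5, 47/15, -16/15)

Apply the Gram-Schmidt recurrence
  u_1 = v_1
  u_i = v_i − Σ_{j<i} ((v_i · u_j) / (u_j · u_j)) · u_j.

Step by step this gives:
  u_1 = (-1, -3, -2, 1)
  u_2 = (16/15, -14/5, 47/15, -16/15)

Orthogonality check:
  u_2 · u_1 = 0 (should be 0)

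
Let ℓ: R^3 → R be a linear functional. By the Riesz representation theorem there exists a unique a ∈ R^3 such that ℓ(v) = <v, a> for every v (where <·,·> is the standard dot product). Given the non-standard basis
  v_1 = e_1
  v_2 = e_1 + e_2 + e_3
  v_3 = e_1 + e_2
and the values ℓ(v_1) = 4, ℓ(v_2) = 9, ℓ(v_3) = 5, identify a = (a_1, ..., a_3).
a = (4, 1, 4)

Write a = (a_1, ..., a_3) in the standard basis. For each basis vector v_i, ℓ(v_i) = <v_i, a> is a linear equation in the a_j's. Collect the n equations into a matrix system V a = ℓ, where row i of V is v_i (expressed in the standard basis). Since V is invertible (lower-triangular with 1s on the diagonal, up to permutation), solve by back-substitution:
  V =
[[1, 0, 0],
 [1, 1, 1],
 [1, 1, 0]]
  V a = (4, 9, 5)
Solving gives a = (4, 1, 4).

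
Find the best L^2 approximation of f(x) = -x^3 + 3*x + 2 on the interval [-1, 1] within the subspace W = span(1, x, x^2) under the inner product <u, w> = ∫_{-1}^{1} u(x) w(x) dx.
g(x) = 12*x/5 + 2

The best approximation g ∈ W is the orthogonal projection of f onto W. Writing g = a_0 + a_1 x + a_2 x^2, the coefficients solve the normal equations G · a = b where
  G_{ij} = <φ_i, φ_j> and b_i = <f, φ_i>, with φ_0 = 1, φ_1 = x, φ_2 = x^2.
G =
  [2, 0, 2/3]
  [0, 2/3, 0]
  [2/3, 0, 2/5],
b = (4, 8/5, 4/3).
Solving gives a_0 = 2, a_1 = 12/5, a_2 = 0, so
  g(x) = 12*x/5 + 2.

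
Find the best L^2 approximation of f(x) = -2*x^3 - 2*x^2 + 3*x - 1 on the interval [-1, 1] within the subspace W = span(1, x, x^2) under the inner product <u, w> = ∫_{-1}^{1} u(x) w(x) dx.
g(x) = -2*x^2 + 9*x/5 - 1

The best approximation g ∈ W is the orthogonal projection of f onto W. Writing g = a_0 + a_1 x + a_2 x^2, the coefficients solve the normal equations G · a = b where
  G_{ij} = <φ_i, φ_j> and b_i = <f, φ_i>, with φ_0 = 1, φ_1 = x, φ_2 = x^2.
G =
  [2, 0, 2/3]
  [0, 2/3, 0]
  [2/3, 0, 2/5],
b = (-10/3, 6/5, -22/15).
Solving gives a_0 = -1, a_1 = 9/5, a_2 = -2, so
  g(x) = -2*x^2 + 9*x/5 - 1.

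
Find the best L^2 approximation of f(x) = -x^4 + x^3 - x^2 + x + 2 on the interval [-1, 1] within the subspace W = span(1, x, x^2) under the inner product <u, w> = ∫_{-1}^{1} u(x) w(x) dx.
g(x) = -13*x^2/7 + 8*x/5 + 73/35

The best approximation g ∈ W is the orthogonal projection of f onto W. Writing g = a_0 + a_1 x + a_2 x^2, the coefficients solve the normal equations G · a = b where
  G_{ij} = <φ_i, φ_j> and b_i = <f, φ_i>, with φ_0 = 1, φ_1 = x, φ_2 = x^2.
G =
  [2, 0, 2/3]
  [0, 2/3, 0]
  [2/3, 0, 2/5],
b = (44/15, 16/15, 68/105).
Solving gives a_0 = 73/35, a_1 = 8/5, a_2 = -13/7, so
  g(x) = -13*x^2/7 + 8*x/5 + 73/35.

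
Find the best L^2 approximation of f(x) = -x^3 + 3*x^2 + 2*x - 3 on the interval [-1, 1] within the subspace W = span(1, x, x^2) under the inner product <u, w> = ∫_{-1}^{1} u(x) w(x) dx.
g(x) = 3*x^2 + 7*x/5 - 3

The best approximation g ∈ W is the orthogonal projection of f onto W. Writing g = a_0 + a_1 x + a_2 x^2, the coefficients solve the normal equations G · a = b where
  G_{ij} = <φ_i, φ_j> and b_i = <f, φ_i>, with φ_0 = 1, φ_1 = x, φ_2 = x^2.
G =
  [2, 0, 2/3]
  [0, 2/3, 0]
  [2/3, 0, 2/5],
b = (-4, 14/15, -4/5).
Solving gives a_0 = -3, a_1 = 7/5, a_2 = 3, so
  g(x) = 3*x^2 + 7*x/5 - 3.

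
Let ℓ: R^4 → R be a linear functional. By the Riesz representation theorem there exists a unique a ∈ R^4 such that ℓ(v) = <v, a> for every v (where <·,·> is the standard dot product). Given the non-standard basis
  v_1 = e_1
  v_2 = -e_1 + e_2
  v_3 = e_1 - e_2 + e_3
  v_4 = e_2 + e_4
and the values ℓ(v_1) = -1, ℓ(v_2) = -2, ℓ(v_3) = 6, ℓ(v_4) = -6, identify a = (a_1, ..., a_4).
a = (-1, -3, 4, -3)

Write a = (a_1, ..., a_4) in the standard basis. For each basis vector v_i, ℓ(v_i) = <v_i, a> is a linear equation in the a_j's. Collect the n equations into a matrix system V a = ℓ, where row i of V is v_i (expressed in the standard basis). Since V is invertible (lower-triangular with 1s on the diagonal, up to permutation), solve by back-substitution:
  V =
[[1, 0, 0, 0],
 [-1, 1, 0, 0],
 [1, -1, 1, 0],
 [0, 1, 0, 1]]
  V a = (-1, -2, 6, -6)
Solving gives a = (-1, -3, 4, -3).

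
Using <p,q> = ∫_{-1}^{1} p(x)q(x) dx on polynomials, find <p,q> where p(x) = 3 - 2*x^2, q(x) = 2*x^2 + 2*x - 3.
<p,q> = -58/5

Expand the product: p(x)·q(x) = -4*x^4 - 4*x^3 + 12*x^2 + 6*x - 9.
∫_{-1}^{1} of each monomial x^k gives [2/(k+1) if k even, 0 if k odd]. Integrating term-by-term (or equivalently evaluating the antiderivative F(x) = -4*x^5/5 - x^4 + 4*x^3 + 3*x^2 - 9*x at the endpoints):
  F(1) − F(−1) = -19/5 − (39/5) = -58/5.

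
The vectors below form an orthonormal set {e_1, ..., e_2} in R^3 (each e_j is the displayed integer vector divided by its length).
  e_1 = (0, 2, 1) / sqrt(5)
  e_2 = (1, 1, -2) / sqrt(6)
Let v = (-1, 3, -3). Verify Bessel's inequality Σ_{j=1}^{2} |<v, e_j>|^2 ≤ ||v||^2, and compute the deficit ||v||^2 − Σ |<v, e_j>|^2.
Σ |<v, e_j>|^2 = 187/15; ||v||^2 = 19; deficit = 98/15

Write each e_j = u_j / sqrt(<u_j, u_j>) where u_j is the displayed integer vector. Then <v, e_j> = <v, u_j> / sqrt(<u_j, u_j>), so |<v, e_j>|^2 = <v, u_j>^2 / <u_j, u_j>.
Coefficients: <v, e_1> = 3/sqrt(5), <v, e_2> = 8/sqrt(6).
Square and sum: Σ |<v, e_j>|^2 = 187/15.
Compute ||v||^2 = v·v = 19.
Deficit = 19 − 187/15 = 98/15 ≥ 0, confirming Bessel's inequality. (The deficit equals ||v − Σ <v,e_j> e_j||^2, the squared distance from v to span{e_j}.)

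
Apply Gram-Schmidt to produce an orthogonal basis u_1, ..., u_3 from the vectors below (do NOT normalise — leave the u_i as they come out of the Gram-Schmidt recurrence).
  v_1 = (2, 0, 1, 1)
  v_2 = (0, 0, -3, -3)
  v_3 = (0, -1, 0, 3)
Orthogonal basis:
  u_1 = (2, 0, 1, 1)
  u_2 = (2, 0, -2, -2)
  u_3 = (0, -1, -3/2, 3/2)

Apply the Gram-Schmidt recurrence
  u_1 = v_1
  u_i = v_i − Σ_{j<i} ((v_i · u_j) / (u_j · u_j)) · u_j.

Step by step this gives:
  u_1 = (2, 0, 1, 1)
  u_2 = (2, 0, -2, -2)
  u_3 = (0, -1, -3/2, 3/2)

Orthogonality check:
  u_2 · u_1 = 0 (should be 0)
  u_3 · u_1 = 0 (should be 0)
  u_3 · u_2 = 0 (should be 0)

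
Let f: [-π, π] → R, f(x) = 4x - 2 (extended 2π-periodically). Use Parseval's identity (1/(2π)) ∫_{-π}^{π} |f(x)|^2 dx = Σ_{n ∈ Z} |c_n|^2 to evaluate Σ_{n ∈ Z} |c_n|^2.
Σ |c_n|^2 = 16π^2/3 + 4

Expand and integrate term by term over [-π, π]:
  ∫ (4x)^2 dx = 16·(2π^3/3); ∫ 2·4·(-2)·x dx = 0 (odd integrand); ∫ (-2)^2 dx = 4·2π.
So (1/(2π)) ∫_{-π}^{π} (4x - 2)^2 dx = 16π^2/3 + 4 = 16π^2/3 + 4.
Parseval ⇒ Σ |c_n|^2 = 16π^2/3 + 4.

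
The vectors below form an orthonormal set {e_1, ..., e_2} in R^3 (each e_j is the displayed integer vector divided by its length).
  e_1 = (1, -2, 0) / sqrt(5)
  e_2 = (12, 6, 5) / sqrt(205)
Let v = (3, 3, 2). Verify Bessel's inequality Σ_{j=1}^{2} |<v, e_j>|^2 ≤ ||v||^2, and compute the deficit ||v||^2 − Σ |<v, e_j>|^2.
Σ |<v, e_j>|^2 = 893/41; ||v||^2 = 22; deficit = 9/41

Write each e_j = u_j / sqrt(<u_j, u_j>) where u_j is the displayed integer vector. Then <v, e_j> = <v, u_j> / sqrt(<u_j, u_j>), so |<v, e_j>|^2 = <v, u_j>^2 / <u_j, u_j>.
Coefficients: <v, e_1> = -3/sqrt(5), <v, e_2> = 64/sqrt(205).
Square and sum: Σ |<v, e_j>|^2 = 893/41.
Compute ||v||^2 = v·v = 22.
Deficit = 22 − 893/41 = 9/41 ≥ 0, confirming Bessel's inequality. (The deficit equals ||v − Σ <v,e_j> e_j||^2, the squared distance from v to span{e_j}.)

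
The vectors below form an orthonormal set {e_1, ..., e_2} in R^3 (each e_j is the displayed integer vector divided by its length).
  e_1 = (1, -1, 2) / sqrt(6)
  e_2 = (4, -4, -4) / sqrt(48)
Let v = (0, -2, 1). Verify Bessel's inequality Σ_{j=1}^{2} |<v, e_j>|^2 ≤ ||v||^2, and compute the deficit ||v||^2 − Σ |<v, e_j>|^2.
Σ |<v, e_j>|^2 = 3; ||v||^2 = 5; deficit = 2

Write each e_j = u_j / sqrt(<u_j, u_j>) where u_j is the displayed integer vector. Then <v, e_j> = <v, u_j> / sqrt(<u_j, u_j>), so |<v, e_j>|^2 = <v, u_j>^2 / <u_j, u_j>.
Coefficients: <v, e_1> = 4/sqrt(6), <v, e_2> = 4/sqrt(48).
Square and sum: Σ |<v, e_j>|^2 = 3.
Compute ||v||^2 = v·v = 5.
Deficit = 5 − 3 = 2 ≥ 0, confirming Bessel's inequality. (The deficit equals ||v − Σ <v,e_j> e_j||^2, the squared distance from v to span{e_j}.)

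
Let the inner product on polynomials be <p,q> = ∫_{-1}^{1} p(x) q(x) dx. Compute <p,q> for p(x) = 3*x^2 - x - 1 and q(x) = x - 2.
<p,q> = -2/3

Expand the product: p(x)·q(x) = 3*x^3 - 7*x^2 + x + 2.
∫_{-1}^{1} of each monomial x^k gives [2/(k+1) if k even, 0 if k odd]. Integrating term-by-term (or equivalently evaluating the antiderivative F(x) = 3*x^4/4 - 7*x^3/3 + x^2/2 + 2*x at the endpoints):
  F(1) − F(−1) = 11/12 − (19/12) = -2/3.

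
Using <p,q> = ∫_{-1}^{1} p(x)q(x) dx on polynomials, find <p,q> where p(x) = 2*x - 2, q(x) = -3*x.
<p,q> = -4

Expand the product: p(x)·q(x) = -6*x^2 + 6*x.
∫_{-1}^{1} of each monomial x^k gives [2/(k+1) if k even, 0 if k odd]. Integrating term-by-term (or equivalently evaluating the antiderivative F(x) = -2*x^3 + 3*x^2 at the endpoints):
  F(1) − F(−1) = 1 − (5) = -4.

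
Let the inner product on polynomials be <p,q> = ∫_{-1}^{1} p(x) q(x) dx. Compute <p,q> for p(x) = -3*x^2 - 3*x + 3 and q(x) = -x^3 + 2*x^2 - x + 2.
<p,q> = 64/5

Expand the product: p(x)·q(x) = 3*x^5 - 3*x^4 - 6*x^3 + 3*x^2 - 9*x + 6.
∫_{-1}^{1} of each monomial x^k gives [2/(k+1) if k even, 0 if k odd]. Integrating term-by-term (or equivalently evaluating the antiderivative F(x) = x^6/2 - 3*x^5/5 - 3*x^4/2 + x^3 - 9*x^2/2 + 6*x at the endpoints):
  F(1) − F(−1) = 9/10 − (-119/10) = 64/5.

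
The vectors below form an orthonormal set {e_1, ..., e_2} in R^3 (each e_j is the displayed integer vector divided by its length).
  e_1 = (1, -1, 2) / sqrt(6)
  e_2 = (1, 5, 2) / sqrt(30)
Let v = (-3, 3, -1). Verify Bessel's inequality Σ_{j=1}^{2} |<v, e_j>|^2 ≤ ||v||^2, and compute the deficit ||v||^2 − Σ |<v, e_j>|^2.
Σ |<v, e_j>|^2 = 14; ||v||^2 = 19; deficit = 5

Write each e_j = u_j / sqrt(<u_j, u_j>) where u_j is the displayed integer vector. Then <v, e_j> = <v, u_j> / sqrt(<u_j, u_j>), so |<v, e_j>|^2 = <v, u_j>^2 / <u_j, u_j>.
Coefficients: <v, e_1> = -8/sqrt(6), <v, e_2> = 10/sqrt(30).
Square and sum: Σ |<v, e_j>|^2 = 14.
Compute ||v||^2 = v·v = 19.
Deficit = 19 − 14 = 5 ≥ 0, confirming Bessel's inequality. (The deficit equals ||v − Σ <v,e_j> e_j||^2, the squared distance from v to span{e_j}.)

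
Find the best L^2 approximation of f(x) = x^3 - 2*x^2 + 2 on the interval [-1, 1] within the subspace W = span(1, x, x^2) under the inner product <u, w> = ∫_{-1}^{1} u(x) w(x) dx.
g(x) = -2*x^2 + 3*x/5 + 2

The best approximation g ∈ W is the orthogonal projection of f onto W. Writing g = a_0 + a_1 x + a_2 x^2, the coefficients solve the normal equations G · a = b where
  G_{ij} = <φ_i, φ_j> and b_i = <f, φ_i>, with φ_0 = 1, φ_1 = x, φ_2 = x^2.
G =
  [2, 0, 2/3]
  [0, 2/3, 0]
  [2/3, 0, 2/5],
b = (8/3, 2/5, 8/15).
Solving gives a_0 = 2, a_1 = 3/5, a_2 = -2, so
  g(x) = -2*x^2 + 3*x/5 + 2.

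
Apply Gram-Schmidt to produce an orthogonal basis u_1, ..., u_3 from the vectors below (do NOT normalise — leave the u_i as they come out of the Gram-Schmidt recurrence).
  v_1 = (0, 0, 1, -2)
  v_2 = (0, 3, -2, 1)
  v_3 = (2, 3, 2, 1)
Orthogonal basis:
  u_1 = (0, 0, 1, -2)
  u_2 = (0, 3, -6/5, -3/5)
  u_3 = (2, 4/3, 8/3, 4/3)

Apply the Gram-Schmidt recurrence
  u_1 = v_1
  u_i = v_i − Σ_{j<i} ((v_i · u_j) / (u_j · u_j)) · u_j.

Step by step this gives:
  u_1 = (0, 0, 1, -2)
  u_2 = (0, 3, -6/5, -3/5)
  u_3 = (2, 4/3, 8/3, 4/3)

Orthogonality check:
  u_2 · u_1 = 0 (should be 0)
  u_3 · u_1 = 0 (should be 0)
  u_3 · u_2 = 0 (should be 0)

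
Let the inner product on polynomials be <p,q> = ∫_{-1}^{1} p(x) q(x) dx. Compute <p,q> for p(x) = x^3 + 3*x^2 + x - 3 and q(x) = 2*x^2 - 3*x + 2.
<p,q> = -64/5

Expand the product: p(x)·q(x) = 2*x^5 + 3*x^4 - 5*x^3 - 3*x^2 + 11*x - 6.
∫_{-1}^{1} of each monomial x^k gives [2/(k+1) if k even, 0 if k odd]. Integrating term-by-term (or equivalently evaluating the antiderivative F(x) = x^6/3 + 3*x^5/5 - 5*x^4/4 - x^3 + 11*x^2/2 - 6*x at the endpoints):
  F(1) − F(−1) = -109/60 − (659/60) = -64/5.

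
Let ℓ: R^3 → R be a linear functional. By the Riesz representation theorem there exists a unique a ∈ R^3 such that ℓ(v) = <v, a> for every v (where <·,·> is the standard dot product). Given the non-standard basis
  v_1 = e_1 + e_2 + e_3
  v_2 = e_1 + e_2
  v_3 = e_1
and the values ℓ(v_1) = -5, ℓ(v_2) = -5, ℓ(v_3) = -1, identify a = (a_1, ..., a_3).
a = (-1, -4, 0)

Write a = (a_1, ..., a_3) in the standard basis. For each basis vector v_i, ℓ(v_i) = <v_i, a> is a linear equation in the a_j's. Collect the n equations into a matrix system V a = ℓ, where row i of V is v_i (expressed in the standard basis). Since V is invertible (lower-triangular with 1s on the diagonal, up to permutation), solve by back-substitution:
  V =
[[1, 1, 1],
 [1, 1, 0],
 [1, 0, 0]]
  V a = (-5, -5, -1)
Solving gives a = (-1, -4, 0).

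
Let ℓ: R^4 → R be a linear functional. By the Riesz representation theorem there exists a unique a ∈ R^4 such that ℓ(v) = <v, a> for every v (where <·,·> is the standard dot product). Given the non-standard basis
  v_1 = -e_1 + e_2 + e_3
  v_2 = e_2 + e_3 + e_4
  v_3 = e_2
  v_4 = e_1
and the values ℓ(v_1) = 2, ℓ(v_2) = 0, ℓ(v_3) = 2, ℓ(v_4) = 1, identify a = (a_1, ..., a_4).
a = (1, 2, 1, -3)

Write a = (a_1, ..., a_4) in the standard basis. For each basis vector v_i, ℓ(v_i) = <v_i, a> is a linear equation in the a_j's. Collect the n equations into a matrix system V a = ℓ, where row i of V is v_i (expressed in the standard basis). Since V is invertible (lower-triangular with 1s on the diagonal, up to permutation), solve by back-substitution:
  V =
[[-1, 1, 1, 0],
 [0, 1, 1, 1],
 [0, 1, 0, 0],
 [1, 0, 0, 0]]
  V a = (2, 0, 2, 1)
Solving gives a = (1, 2, 1, -3).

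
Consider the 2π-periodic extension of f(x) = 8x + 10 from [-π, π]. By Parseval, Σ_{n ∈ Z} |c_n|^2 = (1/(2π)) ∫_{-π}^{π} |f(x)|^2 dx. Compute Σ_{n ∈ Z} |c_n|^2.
Σ |c_n|^2 = 64π^2/3 + 100

Expand and integrate term by term over [-π, π]:
  ∫ (8x)^2 dx = 64·(2π^3/3); ∫ 2·8·(10)·x dx = 0 (odd integrand); ∫ 10^2 dx = 100·2π.
So (1/(2π)) ∫_{-π}^{π} (8x + 10)^2 dx = 64π^2/3 + 100 = 64π^2/3 + 100.
Parseval ⇒ Σ |c_n|^2 = 64π^2/3 + 100.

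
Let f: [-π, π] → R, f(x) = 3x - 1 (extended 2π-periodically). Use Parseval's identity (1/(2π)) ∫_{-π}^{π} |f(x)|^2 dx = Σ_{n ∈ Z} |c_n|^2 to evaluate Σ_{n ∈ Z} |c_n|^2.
Σ |c_n|^2 = 3π^2 + 1

Expand and integrate term by term over [-π, π]:
  ∫ (3x)^2 dx = 9·(2π^3/3); ∫ 2·3·(-1)·x dx = 0 (odd integrand); ∫ (-1)^2 dx = 1·2π.
So (1/(2π)) ∫_{-π}^{π} (3x - 1)^2 dx = 9π^2/3 + 1 = 3π^2 + 1.
Parseval ⇒ Σ |c_n|^2 = 3π^2 + 1.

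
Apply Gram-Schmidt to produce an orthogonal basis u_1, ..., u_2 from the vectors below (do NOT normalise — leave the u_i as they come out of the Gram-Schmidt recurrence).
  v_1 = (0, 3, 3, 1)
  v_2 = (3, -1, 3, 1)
Orthogonal basis:
  u_1 = (0, 3, 3, 1)
  u_2 = (3, -40/19, 36/19, 12/19)

Apply the Gram-Schmidt recurrence
  u_1 = v_1
  u_i = v_i − Σ_{j<i} ((v_i · u_j) / (u_j · u_j)) · u_j.

Step by step this gives:
  u_1 = (0, 3, 3, 1)
  u_2 = (3, -40/19, 36/19, 12/19)

Orthogonality check:
  u_2 · u_1 = 0 (should be 0)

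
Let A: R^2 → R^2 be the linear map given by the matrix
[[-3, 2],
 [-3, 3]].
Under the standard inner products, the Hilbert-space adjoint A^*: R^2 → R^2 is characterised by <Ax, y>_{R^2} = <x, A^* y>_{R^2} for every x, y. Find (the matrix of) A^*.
A^* = A^T =
[[-3, -3],
 [2, 3]]

For real matrices with standard dot products, the defining identity <Ax, y> = <x, A^* y> gives (Ax)^T y = x^T (A^*) y, i.e. x^T A^T y = x^T (A^*) y. Since this holds for all x, y, we must have A^* = A^T. Therefore
A^* =
[[-3, -3],
 [2, 3]].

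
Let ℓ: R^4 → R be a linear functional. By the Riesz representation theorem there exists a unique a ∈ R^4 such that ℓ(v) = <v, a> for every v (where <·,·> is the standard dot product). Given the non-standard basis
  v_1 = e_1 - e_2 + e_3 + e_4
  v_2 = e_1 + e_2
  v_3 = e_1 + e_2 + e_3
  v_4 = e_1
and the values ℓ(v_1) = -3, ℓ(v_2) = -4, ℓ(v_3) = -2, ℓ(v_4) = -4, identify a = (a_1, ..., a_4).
a = (-4, 0, 2, -1)

Write a = (a_1, ..., a_4) in the standard basis. For each basis vector v_i, ℓ(v_i) = <v_i, a> is a linear equation in the a_j's. Collect the n equations into a matrix system V a = ℓ, where row i of V is v_i (expressed in the standard basis). Since V is invertible (lower-triangular with 1s on the diagonal, up to permutation), solve by back-substitution:
  V =
[[1, -1, 1, 1],
 [1, 1, 0, 0],
 [1, 1, 1, 0],
 [1, 0, 0, 0]]
  V a = (-3, -4, -2, -4)
Solving gives a = (-4, 0, 2, -1).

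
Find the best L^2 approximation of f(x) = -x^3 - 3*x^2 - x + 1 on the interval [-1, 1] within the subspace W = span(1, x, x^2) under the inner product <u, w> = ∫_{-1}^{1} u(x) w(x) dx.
g(x) = -3*x^2 - 8*x/5 + 1

The best approximation g ∈ W is the orthogonal projection of f onto W. Writing g = a_0 + a_1 x + a_2 x^2, the coefficients solve the normal equations G · a = b where
  G_{ij} = <φ_i, φ_j> and b_i = <f, φ_i>, with φ_0 = 1, φ_1 = x, φ_2 = x^2.
G =
  [2, 0, 2/3]
  [0, 2/3, 0]
  [2/3, 0, 2/5],
b = (0, -16/15, -8/15).
Solving gives a_0 = 1, a_1 = -8/5, a_2 = -3, so
  g(x) = -3*x^2 - 8*x/5 + 1.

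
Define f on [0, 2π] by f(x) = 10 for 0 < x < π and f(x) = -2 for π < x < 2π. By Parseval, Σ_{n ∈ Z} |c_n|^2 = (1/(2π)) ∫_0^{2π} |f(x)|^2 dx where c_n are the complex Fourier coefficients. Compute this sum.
Σ |c_n|^2 = 52

Parseval equates the L^2 energy of f (normalised by 1/(2π)) with the ℓ^2 sum of its Fourier coefficients: (1/(2π)) ∫_0^{2π} |f|^2 = Σ |c_n|^2.
Compute the left side: (1/(2π)) [∫_0^π 10^2 dx + ∫_π^{2π} (-2)^2 dx] = (1/(2π)) · (100π + 4π) = (100 + 4)/2 = 52.
So Σ_{n ∈ Z} |c_n|^2 = 52.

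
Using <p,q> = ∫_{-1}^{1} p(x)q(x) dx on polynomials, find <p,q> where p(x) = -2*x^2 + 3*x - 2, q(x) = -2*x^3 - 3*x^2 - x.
<p,q> = 2

Expand the product: p(x)·q(x) = 4*x^5 - 3*x^3 + 3*x^2 + 2*x.
∫_{-1}^{1} of each monomial x^k gives [2/(k+1) if k even, 0 if k odd]. Integrating term-by-term (or equivalently evaluating the antiderivative F(x) = 2*x^6/3 - 3*x^4/4 + x^3 + x^2 at the endpoints):
  F(1) − F(−1) = 23/12 − (-1/12) = 2.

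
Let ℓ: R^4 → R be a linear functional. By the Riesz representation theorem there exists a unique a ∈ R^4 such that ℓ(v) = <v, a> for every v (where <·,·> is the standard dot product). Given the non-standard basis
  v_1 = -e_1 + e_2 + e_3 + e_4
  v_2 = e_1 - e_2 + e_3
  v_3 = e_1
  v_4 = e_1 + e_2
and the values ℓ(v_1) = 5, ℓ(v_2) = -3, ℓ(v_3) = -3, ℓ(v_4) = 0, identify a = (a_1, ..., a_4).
a = (-3, 3, 3, -4)

Write a = (a_1, ..., a_4) in the standard basis. For each basis vector v_i, ℓ(v_i) = <v_i, a> is a linear equation in the a_j's. Collect the n equations into a matrix system V a = ℓ, where row i of V is v_i (expressed in the standard basis). Since V is invertible (lower-triangular with 1s on the diagonal, up to permutation), solve by back-substitution:
  V =
[[-1, 1, 1, 1],
 [1, -1, 1, 0],
 [1, 0, 0, 0],
 [1, 1, 0, 0]]
  V a = (5, -3, -3, 0)
Solving gives a = (-3, 3, 3, -4).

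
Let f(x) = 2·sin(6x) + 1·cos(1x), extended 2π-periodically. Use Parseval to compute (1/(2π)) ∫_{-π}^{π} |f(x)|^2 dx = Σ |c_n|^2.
Σ |c_n|^2 = 5/2

Expand |f|^2 and use orthogonality of {sin(nx), cos(mx)} on [-π, π]:
  ∫_{-π}^{π} sin(nx)^2 dx = π, ∫ cos(mx)^2 dx = π, and cross terms integrate to 0.
So ∫_{-π}^{π} f(x)^2 dx = 2^2 · π + 1^2 · π = (4 + 1)π.
Divide by 2π: (4 + 1)/2 = 5/2.
By Parseval, this equals Σ |c_n|^2.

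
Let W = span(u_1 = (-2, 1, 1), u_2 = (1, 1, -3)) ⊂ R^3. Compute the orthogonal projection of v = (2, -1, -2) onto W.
proj_W(v) = (56/25, -7/10, -91/50)

Set up U = [u_1 | ... | u_2] ∈ R^(3×2). The projector onto W = col(U) is P = U (U^T U)^(-1) U^T.
Compute U^T U =
  [6, -4]
  [-4, 11],
and U^T v = (-7, 7).
Solve U^T U · c = U^T v for the coefficients: c = (-49/50, 7/25). The projection is proj_W(v) = U c.
Check: (v - proj_W(v)) · u_1 = 0  (should be 0).
Check: (v - proj_W(v)) · u_2 = 0  (should be 0).
Result: proj_W(v) = (56/25, -7/10, -91/50).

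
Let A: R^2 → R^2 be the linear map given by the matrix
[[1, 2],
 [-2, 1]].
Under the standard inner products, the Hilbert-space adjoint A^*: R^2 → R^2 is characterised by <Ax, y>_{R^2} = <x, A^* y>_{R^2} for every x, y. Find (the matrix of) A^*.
A^* = A^T =
[[1, -2],
 [2, 1]]

For real matrices with standard dot products, the defining identity <Ax, y> = <x, A^* y> gives (Ax)^T y = x^T (A^*) y, i.e. x^T A^T y = x^T (A^*) y. Since this holds for all x, y, we must have A^* = A^T. Therefore
A^* =
[[1, -2],
 [2, 1]].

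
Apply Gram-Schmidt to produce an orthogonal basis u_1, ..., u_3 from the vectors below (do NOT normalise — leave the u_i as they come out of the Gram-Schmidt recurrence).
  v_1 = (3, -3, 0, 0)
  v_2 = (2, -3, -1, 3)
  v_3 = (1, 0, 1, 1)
Orthogonal basis:
  u_1 = (3, -3, 0, 0)
  u_2 = (-1/2, -1/2, -1, 3)
  u_3 = (4/7, 4/7, 8/7, 4/7)

Apply the Gram-Schmidt recurrence
  u_1 = v_1
  u_i = v_i − Σ_{j<i} ((v_i · u_j) / (u_j · u_j)) · u_j.

Step by step this gives:
  u_1 = (3, -3, 0, 0)
  u_2 = (-1/2, -1/2, -1, 3)
  u_3 = (4/7, 4/7, 8/7, 4/7)

Orthogonality check:
  u_2 · u_1 = 0 (should be 0)
  u_3 · u_1 = 0 (should be 0)
  u_3 · u_2 = 0 (should be 0)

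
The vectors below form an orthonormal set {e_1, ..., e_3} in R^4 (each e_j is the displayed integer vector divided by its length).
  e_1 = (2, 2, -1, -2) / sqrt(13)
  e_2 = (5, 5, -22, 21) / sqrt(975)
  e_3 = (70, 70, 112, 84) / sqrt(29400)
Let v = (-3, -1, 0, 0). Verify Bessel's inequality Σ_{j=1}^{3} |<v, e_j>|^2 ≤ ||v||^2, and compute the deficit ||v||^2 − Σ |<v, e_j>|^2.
Σ |<v, e_j>|^2 = 8; ||v||^2 = 10; deficit = 2

Write each e_j = u_j / sqrt(<u_j, u_j>) where u_j is the displayed integer vector. Then <v, e_j> = <v, u_j> / sqrt(<u_j, u_j>), so |<v, e_j>|^2 = <v, u_j>^2 / <u_j, u_j>.
Coefficients: <v, e_1> = -8/sqrt(13), <v, e_2> = -20/sqrt(975), <v, e_3> = -280/sqrt(29400).
Square and sum: Σ |<v, e_j>|^2 = 8.
Compute ||v||^2 = v·v = 10.
Deficit = 10 − 8 = 2 ≥ 0, confirming Bessel's inequality. (The deficit equals ||v − Σ <v,e_j> e_j||^2, the squared distance from v to span{e_j}.)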